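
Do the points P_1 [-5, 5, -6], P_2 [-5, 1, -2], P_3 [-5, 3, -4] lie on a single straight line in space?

Yes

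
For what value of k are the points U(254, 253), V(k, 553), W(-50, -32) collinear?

Collinearity: (V − U) must be parallel to (W − U) = (-304, -285).
Cross-multiplying the components: (k − 254)·(-285) = (300)·(-304).
Solving gives k = 574.

574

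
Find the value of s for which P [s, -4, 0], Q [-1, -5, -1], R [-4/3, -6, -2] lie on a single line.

Collinearity requires PQ × PR = 0; each component is linear in s.
The y-component gives (-1)s + (-2/3) = 0, so s = -2/3.
The remaining components then also vanish.

-2/3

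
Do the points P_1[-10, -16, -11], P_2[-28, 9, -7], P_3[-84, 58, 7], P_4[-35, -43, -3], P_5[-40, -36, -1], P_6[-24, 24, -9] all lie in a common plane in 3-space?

No

The plane through P_1, P_2, P_3 has normal n = P_1P_2 × P_1P_3 = (154, 28, 518) and equation n·P = -7686.
Checking the remaining points: n·P_4 = -8148, n·P_5 = -7686, n·P_6 = -7686.
Since n·P_4 = -8148 ≠ -7686, P_4 is off the plane and the points are not all coplanar.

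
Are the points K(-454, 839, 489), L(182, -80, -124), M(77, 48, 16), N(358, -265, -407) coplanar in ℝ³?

Yes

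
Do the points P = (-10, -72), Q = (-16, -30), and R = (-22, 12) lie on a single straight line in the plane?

Yes

PQ = (-6, 42), PR = (-12, 84).
det[PQ; PR] = (-6)(84) − (42)(-12) = 0.
The determinant is zero, so the points are collinear.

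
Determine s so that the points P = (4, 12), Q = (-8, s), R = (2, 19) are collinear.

Collinearity: (Q − P) must be parallel to (R − P) = (-2, 7).
Cross-multiplying the components: (s − 12)·(-2) = (-12)·(7).
Solving gives s = 54.

54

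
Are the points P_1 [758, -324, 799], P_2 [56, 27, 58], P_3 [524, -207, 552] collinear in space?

P_1P_2 = (-702, 351, -741), P_1P_3 = (-234, 117, -247).
Each component of P_1P_3 is 1/3 times the corresponding component of P_1P_2, so P_1P_3 = 1/3·P_1P_2 and the points are collinear.

Yes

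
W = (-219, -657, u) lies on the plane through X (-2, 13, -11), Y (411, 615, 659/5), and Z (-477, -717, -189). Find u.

-1077/5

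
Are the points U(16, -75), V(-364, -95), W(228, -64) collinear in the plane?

No

UV = (-380, -20), UW = (212, 11).
Twice the signed area of △UVW is (-380)(11) − (-20)(212) = 60.
The area is nonzero, so the three points are not collinear.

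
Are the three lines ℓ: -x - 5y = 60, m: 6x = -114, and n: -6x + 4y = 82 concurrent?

Intersecting ℓ and m: solving the 2×2 system gives (x, y) = (-19, -41/5).
Substitute into n: (-6)(-19) + (4)(-41/5) = 406/5.
But n requires 82 ≠ 406/5, so the three lines have no common point.

No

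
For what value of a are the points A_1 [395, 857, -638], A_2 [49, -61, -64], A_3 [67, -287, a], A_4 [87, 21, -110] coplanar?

154

Coplanarity ⇔ det[A_1A_2; A_1A_3; A_1A_4] = 0.
Expanding, this is linear in a: (-6512)a + (1002848) = 0.
So a = 154.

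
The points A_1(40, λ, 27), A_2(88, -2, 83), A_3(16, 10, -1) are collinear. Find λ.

6

Direction A_2A_3 = (-72, 12, -84). From the x-coordinate of A_1, the parameter along the line is τ = (40 − 88)/(-72) = 2/3.
Then λ = (-2) + 2/3·(12) = 6.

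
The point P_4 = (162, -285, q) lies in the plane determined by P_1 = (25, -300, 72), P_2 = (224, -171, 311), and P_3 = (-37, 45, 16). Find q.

233

Coplanarity requires P_1P_2 · (P_1P_3 × P_1P_4) = 0.
P_1P_2 = (199, 129, 239), P_1P_3 = (-62, 345, -56); the triple product is linear in q with coefficient 76653 and constant term -17860149.
Setting it to zero: q = 233.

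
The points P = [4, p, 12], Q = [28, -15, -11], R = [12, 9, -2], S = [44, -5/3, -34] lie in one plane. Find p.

Coplanarity ⇔ det[PQ; PR; PS] = 0.
Expanding, this is linear in p: (224)p + (2912/3) = 0.
So p = -13/3.

-13/3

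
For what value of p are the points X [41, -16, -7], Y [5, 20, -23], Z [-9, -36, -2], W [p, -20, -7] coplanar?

13

Coplanarity ⇔ det[XY; XZ; XW] = 0.
Expanding, this is linear in p: (-140)p + (1820) = 0.
So p = 13.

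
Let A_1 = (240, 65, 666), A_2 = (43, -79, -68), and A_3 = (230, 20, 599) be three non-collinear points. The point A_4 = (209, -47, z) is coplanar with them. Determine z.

The plane through A_1, A_2, A_3 has equation −23382x − 5859y + 7425z = -1047465.
Substituting A_4: (7425)z + (-4611465) = -1047465, so z = 480.

480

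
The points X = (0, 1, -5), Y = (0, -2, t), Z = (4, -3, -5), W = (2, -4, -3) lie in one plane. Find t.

-3

Coplanarity ⇔ det[XY; XZ; XW] = 0.
Expanding, this is linear in t: (-12)t + (-36) = 0.
So t = -3.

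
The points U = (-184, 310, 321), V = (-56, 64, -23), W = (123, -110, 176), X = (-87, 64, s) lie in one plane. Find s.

-178

Coplanarity ⇔ det[UV; UW; UX] = 0.
Expanding, this is linear in s: (21762)s + (3873636) = 0.
So s = -178.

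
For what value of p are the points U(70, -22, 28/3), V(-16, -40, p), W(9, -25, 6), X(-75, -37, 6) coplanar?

38/3

The points are coplanar iff UV · (UW × UX) = 0.
Expanding, this is linear in p: (480)p + (-6080) = 0.
So p = 38/3.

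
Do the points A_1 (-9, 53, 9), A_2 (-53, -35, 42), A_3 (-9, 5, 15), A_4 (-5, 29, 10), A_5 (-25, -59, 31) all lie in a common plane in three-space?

The plane through A_1, A_2, A_3 has normal n = A_1A_2 × A_1A_3 = (1056, 264, 2112) and equation n·P = 23496.
Checking the remaining points: n·A_4 = 23496, n·A_5 = 23496.
All equal 23496, so all 5 points lie in one plane.

Yes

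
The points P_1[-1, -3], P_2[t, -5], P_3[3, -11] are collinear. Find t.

Collinearity: (P_2 − P_1) must be parallel to (P_3 − P_1) = (4, -8).
Cross-multiplying the components: (t − (-1))·(-8) = (-2)·(4).
Solving gives t = 0.

0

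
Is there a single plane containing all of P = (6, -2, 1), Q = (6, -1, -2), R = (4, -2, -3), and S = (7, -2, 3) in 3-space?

Yes

The four points are coplanar iff the 3×3 determinant with rows PQ, PR, PS is zero.
Rows: (0, 1, -3), (-2, 0, -4), (1, 0, 2).
Expanding along the first row: (0)(0) − (1)(0) + (-3)(0) = 0.
Zero determinant ⇒ coplanar.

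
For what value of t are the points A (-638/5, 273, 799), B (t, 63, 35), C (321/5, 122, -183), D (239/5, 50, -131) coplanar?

72/5

Normal to plane ACD: n = (-78556, 30656/5, -16286); plane equation n·P = -6574754/5.
Requiring n·B = -6574754/5: (-78556)t + (-918722/5) = -6574754/5.
So t = 72/5.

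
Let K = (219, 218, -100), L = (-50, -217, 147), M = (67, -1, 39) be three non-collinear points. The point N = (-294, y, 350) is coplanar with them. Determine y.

380

The plane through K, L, M has equation −6372x − 153y − 7209z = -707922.
Substituting N: (-153)y + (-649782) = -707922, so y = 380.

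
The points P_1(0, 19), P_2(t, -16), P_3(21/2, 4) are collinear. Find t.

49/2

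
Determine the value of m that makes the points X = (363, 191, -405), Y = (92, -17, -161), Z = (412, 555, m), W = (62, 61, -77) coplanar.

-265

The points are coplanar iff XY · (XZ × XW) = 0.
Expanding, this is linear in m: (27378)m + (7255170) = 0.
So m = -265.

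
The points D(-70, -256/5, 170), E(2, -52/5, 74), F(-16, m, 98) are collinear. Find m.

-103/5

Direction DE = (72, 204/5, -96). From the x-coordinate of F, the parameter along the line is τ = (-16 − (-70))/72 = 3/4.
Then m = (-256/5) + 3/4·(204/5) = -103/5.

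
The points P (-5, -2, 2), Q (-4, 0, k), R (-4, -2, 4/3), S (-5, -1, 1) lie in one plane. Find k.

The points are coplanar iff PQ · (PR × PS) = 0.
Expanding, this is linear in k: (1)k + (2/3) = 0.
So k = -2/3.

-2/3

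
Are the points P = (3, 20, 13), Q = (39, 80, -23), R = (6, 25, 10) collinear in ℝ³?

PQ = (36, 60, -36), PR = (3, 5, -3).
PQ × PR = (0, 0, 0).
The cross product vanishes, so the three points are collinear.

Yes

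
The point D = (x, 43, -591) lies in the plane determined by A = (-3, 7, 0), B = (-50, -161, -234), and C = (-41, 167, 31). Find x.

-539/2

Coplanarity requires AB · (AC × AD) = 0.
AB = (-47, -168, -234), AC = (-38, 160, 31); the triple product is linear in x with coefficient 32232 and constant term 8686524.
Setting it to zero: x = -539/2.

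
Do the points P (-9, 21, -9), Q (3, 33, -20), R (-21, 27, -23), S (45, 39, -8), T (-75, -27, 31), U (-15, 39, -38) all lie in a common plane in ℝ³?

The plane through P, Q, R has normal n = PQ × PR = (-102, 300, 216) and equation n·X = 5274.
Checking the remaining points: n·S = 5382, n·T = 6246, n·U = 5022.
Since n·S = 5382 ≠ 5274, S is off the plane and the points are not all coplanar.

No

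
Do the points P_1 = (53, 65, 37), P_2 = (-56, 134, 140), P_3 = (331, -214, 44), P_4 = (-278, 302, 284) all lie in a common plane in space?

A normal to the plane through P_1, P_2, P_3 is n = P_1P_2 × P_1P_3 = (29220, 29397, 11229).
The plane has equation n·P = 3874938. For P_4: n·P_4 = 3943770.
3943770 ≠ 3874938, so P_4 is off the plane.

No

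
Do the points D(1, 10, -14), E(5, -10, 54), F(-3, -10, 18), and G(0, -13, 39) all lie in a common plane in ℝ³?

Yes

With D as base: DE = (4, -20, 68), DF = (-4, -20, 32), DG = (-1, -23, 53).
DF × DG = (-324, 180, 72).
DE · (DF × DG) = 0.
The scalar triple product vanishes, so the four points are coplanar.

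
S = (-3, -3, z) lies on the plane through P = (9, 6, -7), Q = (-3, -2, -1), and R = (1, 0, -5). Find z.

-4

A normal to the plane is n = PQ × PR = (20, -24, 8).
S lies in the plane iff n · PS = 0.
This gives (8)z + (32) = 0, so z = -4.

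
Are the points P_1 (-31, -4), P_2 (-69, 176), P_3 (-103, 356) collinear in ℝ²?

No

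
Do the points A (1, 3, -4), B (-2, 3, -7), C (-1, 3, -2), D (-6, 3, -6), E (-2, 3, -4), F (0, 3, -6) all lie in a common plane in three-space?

The plane through A, B, C has normal n = AB × AC = (0, 12, 0) and equation n·P = 36.
Checking the remaining points: n·D = 36, n·E = 36, n·F = 36.
All equal 36, so all 6 points lie in one plane.

Yes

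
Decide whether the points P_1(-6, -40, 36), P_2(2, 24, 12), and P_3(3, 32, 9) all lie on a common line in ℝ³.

Yes

P_1P_2 = (8, 64, -24), P_1P_3 = (9, 72, -27).
Each component of P_1P_3 is 9/8 times the corresponding component of P_1P_2, so P_1P_3 = 9/8·P_1P_2 and the points are collinear.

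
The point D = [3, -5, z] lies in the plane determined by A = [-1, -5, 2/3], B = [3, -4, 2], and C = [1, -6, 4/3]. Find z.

Coplanarity requires AB · (AC × AD) = 0.
AB = (4, 1, 4/3), AC = (2, -1, 2/3); the triple product is linear in z with coefficient -6 and constant term 12.
Setting it to zero: z = 2.

2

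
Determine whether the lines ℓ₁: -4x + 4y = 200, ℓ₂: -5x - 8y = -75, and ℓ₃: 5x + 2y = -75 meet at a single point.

Lines aᵢx + bᵢy = cᵢ with pairwise distinct directions are concurrent exactly when det[aᵢ bᵢ cᵢ] = 0.
Here the determinant is 0.
It vanishes, so the lines are concurrent at (-25, 25).

Yes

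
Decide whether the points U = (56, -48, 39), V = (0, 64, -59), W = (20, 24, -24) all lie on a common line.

UV = (-56, 112, -98), UW = (-36, 72, -63).
UV × UW = (0, 0, 0).
The cross product vanishes, so the three points are collinear.

Yes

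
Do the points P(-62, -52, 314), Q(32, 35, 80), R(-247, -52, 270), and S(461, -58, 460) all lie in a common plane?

With P as base: PQ = (94, 87, -234), PR = (-185, 0, -44), PS = (523, -6, 146).
PR × PS = (-264, 3998, 1110).
PQ · (PR × PS) = 63270.
Since 63270 ≠ 0, the four points are not coplanar.

No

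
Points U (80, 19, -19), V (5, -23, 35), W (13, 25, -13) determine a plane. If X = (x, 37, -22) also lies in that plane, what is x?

-2

The plane through U, V, W has equation −576x − 3168y − 3264z = -44256.
Substituting X: (-576)x + (-45408) = -44256, so x = -2.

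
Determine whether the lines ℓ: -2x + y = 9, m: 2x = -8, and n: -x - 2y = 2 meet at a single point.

Yes

Intersecting ℓ and m: solving the 2×2 system gives (x, y) = (-4, 1).
Substitute into n: (-1)(-4) + (-2)(1) = 2.
This equals 2, so (-4, 1) lies on all three lines and they are concurrent.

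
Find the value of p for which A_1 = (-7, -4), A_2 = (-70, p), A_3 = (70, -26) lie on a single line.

14

Collinearity: (A_2 − A_1) must be parallel to (A_3 − A_1) = (77, -22).
Cross-multiplying the components: (p − (-4))·(77) = (-63)·(-22).
Solving gives p = 14.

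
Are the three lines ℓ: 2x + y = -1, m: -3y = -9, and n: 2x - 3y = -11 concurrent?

The three lines meet at one point iff the augmented coefficient matrix [aᵢ bᵢ cᵢ] has rank < 3, i.e. its determinant vanishes.
Here the determinant is -12.
Nonzero, so no common point exists.

No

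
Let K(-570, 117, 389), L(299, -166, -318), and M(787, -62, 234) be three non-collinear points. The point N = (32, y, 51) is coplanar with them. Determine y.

The plane through K, L, M has equation −82688x − 824704y + 228480z = 39520512.
Substituting N: (-824704)y + (9006464) = 39520512, so y = -37.

-37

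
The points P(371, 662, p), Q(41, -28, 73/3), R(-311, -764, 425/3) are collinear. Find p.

Collinearity requires PQ × PR = 0; each component is linear in p.
The x-component gives (-736)p + (-189152/3) = 0, so p = -257/3.
The remaining components then also vanish.

-257/3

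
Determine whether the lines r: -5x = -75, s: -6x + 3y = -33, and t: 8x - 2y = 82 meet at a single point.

Intersecting r and s: solving the 2×2 system gives (x, y) = (15, 19).
Substitute into t: (8)(15) + (-2)(19) = 82.
This equals 82, so (15, 19) lies on all three lines and they are concurrent.

Yes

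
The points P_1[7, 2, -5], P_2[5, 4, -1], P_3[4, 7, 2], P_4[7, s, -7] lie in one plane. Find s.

-2

Coplanarity ⇔ det[P_1P_2; P_1P_3; P_1P_4] = 0.
Expanding, this is linear in s: (2)s + (4) = 0.
So s = -2.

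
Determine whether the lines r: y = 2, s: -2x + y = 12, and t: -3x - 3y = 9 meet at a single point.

Lines aᵢx + bᵢy = cᵢ with pairwise distinct directions are concurrent exactly when det[aᵢ bᵢ cᵢ] = 0.
Here the determinant is 0.
It vanishes, so the lines are concurrent at (-5, 2).

Yes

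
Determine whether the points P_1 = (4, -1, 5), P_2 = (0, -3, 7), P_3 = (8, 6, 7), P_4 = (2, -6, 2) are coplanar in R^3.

The four points are coplanar iff the 3×3 determinant with rows P_1P_2, P_1P_3, P_1P_4 is zero.
Rows: (-4, -2, 2), (4, 7, 2), (-2, -5, -3).
Expanding along the first row: (-4)(-11) − (-2)(-8) + (2)(-6) = 16.
Nonzero ⇒ not coplanar.

No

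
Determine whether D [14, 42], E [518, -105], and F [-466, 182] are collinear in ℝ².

Yes

DE = (504, -147), DF = (-480, 140).
Twice the signed area of △DEF is (504)(140) − (-147)(-480) = 0.
The triangle is degenerate (zero area), so the points are collinear.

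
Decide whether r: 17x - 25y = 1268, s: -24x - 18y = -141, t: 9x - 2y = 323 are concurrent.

No

Intersecting r and s: solving the 2×2 system gives (x, y) = (8783/302, -9345/302).
Substitute into t: (9)(8783/302) + (-2)(-9345/302) = 97737/302.
But t requires 323 ≠ 97737/302, so the three lines have no common point.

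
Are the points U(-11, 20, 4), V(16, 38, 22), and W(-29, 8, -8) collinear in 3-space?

Yes

UV = (27, 18, 18), UW = (-18, -12, -12).
UV × UW = (0, 0, 0).
The cross product vanishes, so the three points are collinear.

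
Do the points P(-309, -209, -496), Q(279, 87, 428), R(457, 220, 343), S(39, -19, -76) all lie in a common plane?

No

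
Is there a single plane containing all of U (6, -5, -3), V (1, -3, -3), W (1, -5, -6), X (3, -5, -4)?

The four points are coplanar iff the 3×3 determinant with rows UV, UW, UX is zero.
Rows: (-5, 2, 0), (-5, 0, -3), (-3, 0, -1).
Expanding along the first row: (-5)(0) − (2)(-4) + (0)(0) = 8.
Nonzero ⇒ not coplanar.

No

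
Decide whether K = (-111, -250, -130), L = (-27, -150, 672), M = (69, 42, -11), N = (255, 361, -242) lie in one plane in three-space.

With K as base: KL = (84, 100, 802), KM = (180, 292, 119), KN = (366, 611, -112).
KM × KN = (-105413, 63714, 3108).
KL · (KM × KN) = 9324.
Since 9324 ≠ 0, the four points are not coplanar.

No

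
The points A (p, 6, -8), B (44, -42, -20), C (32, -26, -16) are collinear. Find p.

8

Direction BC = (-12, 16, 4). From the y-coordinate of A, the parameter along the line is τ = (6 − (-42))/16 = 3.
Then p = 44 + 3·(-12) = 8.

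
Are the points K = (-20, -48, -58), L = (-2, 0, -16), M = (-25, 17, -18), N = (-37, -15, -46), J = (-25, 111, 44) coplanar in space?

Yes

The plane through K, L, M has normal n = KL × KM = (-810, -930, 1410) and equation n·P = -20940.
Checking the remaining points: n·N = -20940, n·J = -20940.
All equal -20940, so all 5 points lie in one plane.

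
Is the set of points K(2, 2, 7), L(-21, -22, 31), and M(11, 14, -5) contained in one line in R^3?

KL = (-23, -24, 24), KM = (9, 12, -12).
KL × KM = (0, -60, -60).
The cross product is nonzero, so the points do not lie on one line.

No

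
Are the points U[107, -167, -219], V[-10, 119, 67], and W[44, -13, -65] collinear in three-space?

UV = (-117, 286, 286), UW = (-63, 154, 154).
Each component of UW is 7/13 times the corresponding component of UV, so UW = 7/13·UV and the points are collinear.

Yes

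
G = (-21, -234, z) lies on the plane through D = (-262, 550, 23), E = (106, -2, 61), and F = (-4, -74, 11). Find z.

The plane through D, E, F has equation 30336x + 14220y − 87216z = -2133000.
Substituting G: (-87216)z + (-3964536) = -2133000, so z = -21.

-21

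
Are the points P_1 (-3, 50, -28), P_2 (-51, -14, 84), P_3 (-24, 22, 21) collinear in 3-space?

P_1P_2 = (-48, -64, 112), P_1P_3 = (-21, -28, 49).
Each component of P_1P_3 is 7/16 times the corresponding component of P_1P_2, so P_1P_3 = 7/16·P_1P_2 and the points are collinear.

Yes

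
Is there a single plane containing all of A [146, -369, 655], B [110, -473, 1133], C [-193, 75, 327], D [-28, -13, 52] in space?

Yes

A normal to the plane through A, B, C is n = AB × AC = (-178120, -173850, -51240).
The plane has equation n·P = 4582930. For D: n·D = 4582930.
Equal, so D lies in the plane and all four are coplanar.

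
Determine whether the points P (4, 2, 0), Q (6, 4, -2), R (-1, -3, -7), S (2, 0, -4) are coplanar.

Yes

With P as base: PQ = (2, 2, -2), PR = (-5, -5, -7), PS = (-2, -2, -4).
PR × PS = (6, -6, 0).
PQ · (PR × PS) = 0.
The scalar triple product vanishes, so the four points are coplanar.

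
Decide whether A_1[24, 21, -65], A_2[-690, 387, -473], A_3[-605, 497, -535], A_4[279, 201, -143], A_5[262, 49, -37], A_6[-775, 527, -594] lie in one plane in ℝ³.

No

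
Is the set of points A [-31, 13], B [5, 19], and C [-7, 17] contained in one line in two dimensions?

AB = (36, 6), AC = (24, 4).
det[AB; AC] = (36)(4) − (6)(24) = 0.
The determinant is zero, so the points are collinear.

Yes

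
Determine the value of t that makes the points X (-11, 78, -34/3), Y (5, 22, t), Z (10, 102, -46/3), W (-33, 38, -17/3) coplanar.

Coplanarity ⇔ det[XY; XZ; XW] = 0.
Expanding, this is linear in t: (-312)t + (-2184) = 0.
So t = -7.

-7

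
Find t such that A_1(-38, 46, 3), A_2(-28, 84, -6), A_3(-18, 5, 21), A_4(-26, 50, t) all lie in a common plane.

Normal to plane A_1A_2A_3: n = (315, -360, -1170); plane equation n·P = -32040.
Requiring n·A_4 = -32040: (-1170)t + (-26190) = -32040.
So t = 5.

5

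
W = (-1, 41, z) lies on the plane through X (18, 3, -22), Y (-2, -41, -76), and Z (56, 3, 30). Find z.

-25

A normal to the plane is n = XY × XZ = (-2288, -1012, 1672).
W lies in the plane iff n · XW = 0.
This gives (1672)z + (41800) = 0, so z = -25.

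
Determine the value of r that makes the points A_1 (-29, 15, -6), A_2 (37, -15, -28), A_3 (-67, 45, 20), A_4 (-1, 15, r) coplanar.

-2

Normal to plane A_1A_2A_3: n = (-120, -880, 840); plane equation n·P = -14760.
Requiring n·A_4 = -14760: (840)r + (-13080) = -14760.
So r = -2.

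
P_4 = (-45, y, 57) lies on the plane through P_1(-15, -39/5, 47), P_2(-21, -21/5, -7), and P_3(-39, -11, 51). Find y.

-61/5

Coplanarity requires P_1P_2 · (P_1P_3 × P_1P_4) = 0.
P_1P_2 = (-6, 18/5, -54), P_1P_3 = (-24, -16/5, 4); the triple product is linear in y with coefficient 1320 and constant term 16104.
Setting it to zero: y = -61/5.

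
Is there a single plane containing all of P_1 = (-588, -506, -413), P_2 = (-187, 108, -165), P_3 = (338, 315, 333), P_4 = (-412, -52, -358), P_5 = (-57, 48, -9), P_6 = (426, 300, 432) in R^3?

No

The plane through P_1, P_2, P_3 has normal n = P_1P_2 × P_1P_3 = (254436, -69498, -239343) and equation n·P = -15593721.
Checking the remaining points: n·P_4 = -15528942, n·P_5 = -15684669, n·P_6 = -15855840.
Since n·P_4 = -15528942 ≠ -15593721, P_4 is off the plane and the points are not all coplanar.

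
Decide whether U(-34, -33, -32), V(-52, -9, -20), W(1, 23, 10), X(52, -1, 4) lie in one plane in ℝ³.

Yes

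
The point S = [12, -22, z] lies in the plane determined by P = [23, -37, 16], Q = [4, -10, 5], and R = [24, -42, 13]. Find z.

A normal to the plane is n = PQ × PR = (-136, -68, 68).
S lies in the plane iff n · PS = 0.
This gives (68)z + (-612) = 0, so z = 9.

9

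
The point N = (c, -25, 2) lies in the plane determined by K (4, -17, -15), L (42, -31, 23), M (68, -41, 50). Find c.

A normal to the plane is n = KL × KM = (2, -38, -16).
N lies in the plane iff n · KN = 0.
This gives (2)c + (24) = 0, so c = -12.

-12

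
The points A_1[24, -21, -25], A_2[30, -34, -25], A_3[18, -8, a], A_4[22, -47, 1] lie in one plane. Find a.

-25

Coplanarity ⇔ det[A_1A_2; A_1A_3; A_1A_4] = 0.
Expanding, this is linear in a: (182)a + (4550) = 0.
So a = -25.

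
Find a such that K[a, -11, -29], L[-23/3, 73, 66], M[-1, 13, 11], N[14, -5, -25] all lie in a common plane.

41/3

Coplanarity ⇔ det[KL; KM; KN] = 0.
Expanding, this is linear in a: (-1170)a + (15990) = 0.
So a = 41/3.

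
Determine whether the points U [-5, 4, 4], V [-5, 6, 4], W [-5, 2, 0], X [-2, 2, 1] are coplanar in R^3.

No

The four points are coplanar iff the 3×3 determinant with rows UV, UW, UX is zero.
Rows: (0, 2, 0), (0, -2, -4), (3, -2, -3).
Expanding along the first row: (0)(-2) − (2)(12) + (0)(6) = -24.
Nonzero ⇒ not coplanar.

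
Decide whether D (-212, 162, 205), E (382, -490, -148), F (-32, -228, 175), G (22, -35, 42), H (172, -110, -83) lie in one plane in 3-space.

The plane through D, E, F has normal n = DE × DF = (-118110, -45720, -114300) and equation n·P = -5798820.
Checking the remaining points: n·G = -5798820, n·H = -5798820.
All equal -5798820, so all 5 points lie in one plane.

Yes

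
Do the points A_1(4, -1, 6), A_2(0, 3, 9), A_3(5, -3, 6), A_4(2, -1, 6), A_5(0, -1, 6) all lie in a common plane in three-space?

The plane through A_1, A_2, A_3 has normal n = A_1A_2 × A_1A_3 = (6, 3, 4) and equation n·P = 45.
Checking the remaining points: n·A_4 = 33, n·A_5 = 21.
Since n·A_4 = 33 ≠ 45, A_4 is off the plane and the points are not all coplanar.

No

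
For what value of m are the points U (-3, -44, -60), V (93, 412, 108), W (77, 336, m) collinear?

Direction UV = (96, 456, 168). From the x-coordinate of W, the parameter along the line is τ = (77 − (-3))/96 = 5/6.
Then m = (-60) + 5/6·(168) = 80.

80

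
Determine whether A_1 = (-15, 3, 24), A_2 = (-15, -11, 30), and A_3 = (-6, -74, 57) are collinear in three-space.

A_1A_2 = (0, -14, 6), A_1A_3 = (9, -77, 33).
Comparing components 3 and 1: (6)(9) − (0)(33) = 54 ≠ 0, so A_1A_2 and A_1A_3 are not parallel and the points are not collinear.

No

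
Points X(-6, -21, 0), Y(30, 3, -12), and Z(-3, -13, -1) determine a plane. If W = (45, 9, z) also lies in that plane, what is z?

Coplanarity requires XY · (XZ × XW) = 0.
XY = (36, 24, -12), XZ = (3, 8, -1); the triple product is linear in z with coefficient 216 and constant term 3672.
Setting it to zero: z = -17.

-17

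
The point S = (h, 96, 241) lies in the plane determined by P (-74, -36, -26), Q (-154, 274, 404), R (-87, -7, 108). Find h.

-113

Coplanarity requires PQ · (PR × PS) = 0.
PQ = (-80, 310, 430), PR = (-13, 29, 134); the triple product is linear in h with coefficient 29070 and constant term 3284910.
Setting it to zero: h = -113.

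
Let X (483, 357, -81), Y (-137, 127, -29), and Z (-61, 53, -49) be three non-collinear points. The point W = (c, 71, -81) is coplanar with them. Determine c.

A normal to the plane is n = XY × XZ = (8448, -8448, 63360).
W lies in the plane iff n · XW = 0.
This gives (8448)c + (-1664256) = 0, so c = 197.

197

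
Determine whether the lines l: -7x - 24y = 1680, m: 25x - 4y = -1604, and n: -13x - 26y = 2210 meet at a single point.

Yes

Intersecting l and m: solving the 2×2 system gives (x, y) = (-72, -49).
Substitute into n: (-13)(-72) + (-26)(-49) = 2210.
This equals 2210, so (-72, -49) lies on all three lines and they are concurrent.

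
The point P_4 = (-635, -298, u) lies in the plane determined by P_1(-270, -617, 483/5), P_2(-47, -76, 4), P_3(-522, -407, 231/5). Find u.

104/5

A normal to the plane is n = P_1P_2 × P_1P_3 = (-39102/5, 172872/5, 183162).
P_4 lies in the plane iff n · P_1P_4 = 0.
This gives (183162)u + (-19048848/5) = 0, so u = 104/5.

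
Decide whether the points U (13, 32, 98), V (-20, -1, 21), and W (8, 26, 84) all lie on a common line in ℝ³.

UV = (-33, -33, -77), UW = (-5, -6, -14).
UV × UW = (0, -77, 33).
The cross product is nonzero, so the points do not lie on one line.

No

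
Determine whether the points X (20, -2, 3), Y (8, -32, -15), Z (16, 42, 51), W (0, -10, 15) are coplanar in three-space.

A normal to the plane through X, Y, Z is n = XY × XZ = (-648, 648, -648).
The plane has equation n·P = -16200. For W: n·W = -16200.
Equal, so W lies in the plane and all four are coplanar.

Yes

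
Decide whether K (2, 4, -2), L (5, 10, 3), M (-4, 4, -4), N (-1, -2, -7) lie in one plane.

Yes

A normal to the plane through K, L, M is n = KL × KM = (-12, -24, 36).
The plane has equation n·P = -192. For N: n·N = -192.
Equal, so N lies in the plane and all four are coplanar.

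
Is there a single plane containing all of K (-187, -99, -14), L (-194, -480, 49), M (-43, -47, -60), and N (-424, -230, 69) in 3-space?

Yes

A normal to the plane through K, L, M is n = KL × KM = (14250, 8750, 54500).
The plane has equation n·P = -4294000. For N: n·N = -4294000.
Equal, so N lies in the plane and all four are coplanar.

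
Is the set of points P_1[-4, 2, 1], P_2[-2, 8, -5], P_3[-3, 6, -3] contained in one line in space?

No

P_1P_2 = (2, 6, -6), P_1P_3 = (1, 4, -4).
Comparing components 3 and 1: (-6)(1) − (2)(-4) = 2 ≠ 0, so P_1P_2 and P_1P_3 are not parallel and the points are not collinear.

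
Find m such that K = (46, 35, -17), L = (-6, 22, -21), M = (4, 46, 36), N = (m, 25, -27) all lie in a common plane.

18

Normal to plane KLM: n = (-645, 2924, -1118); plane equation n·P = 91676.
Requiring n·N = 91676: (-645)m + (103286) = 91676.
So m = 18.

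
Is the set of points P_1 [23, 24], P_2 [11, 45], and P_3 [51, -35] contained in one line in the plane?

No

P_1P_2 = (-12, 21), P_1P_3 = (28, -59).
If collinear, P_1P_3 would be a scalar multiple of P_1P_2. But (-12)·(-59) ≠ (21)·(28) (difference 120), so they are not parallel; the points are not collinear.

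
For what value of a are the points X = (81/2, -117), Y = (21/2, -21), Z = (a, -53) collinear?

41/2

The three points are collinear iff det[XY; XZ] = 0.
This determinant is linear in a: (-96)a + (1968) = 0, so a = 41/2.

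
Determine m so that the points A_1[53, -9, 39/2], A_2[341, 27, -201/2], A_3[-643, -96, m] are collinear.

Direction A_1A_2 = (288, 36, -120). From the x-coordinate of A_3, the parameter along the line is τ = (-643 − 53)/288 = -29/12.
Then m = 39/2 + (-29/12)·(-120) = 619/2.

619/2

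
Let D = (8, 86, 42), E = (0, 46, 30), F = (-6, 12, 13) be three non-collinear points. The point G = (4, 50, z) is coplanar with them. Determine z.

4

A normal to the plane is n = DE × DF = (272, -64, 32).
G lies in the plane iff n · DG = 0.
This gives (32)z + (-128) = 0, so z = 4.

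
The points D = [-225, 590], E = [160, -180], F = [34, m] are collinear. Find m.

72

Collinearity: (F − D) must be parallel to (E − D) = (385, -770).
Cross-multiplying the components: (m − 590)·(385) = (259)·(-770).
Solving gives m = 72.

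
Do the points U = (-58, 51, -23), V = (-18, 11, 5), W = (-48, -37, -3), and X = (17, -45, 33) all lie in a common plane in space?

Yes

A normal to the plane through U, V, W is n = UV × UW = (1664, -520, -3120).
The plane has equation n·P = -51272. For X: n·X = -51272.
Equal, so X lies in the plane and all four are coplanar.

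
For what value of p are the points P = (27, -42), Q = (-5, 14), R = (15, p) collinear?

-21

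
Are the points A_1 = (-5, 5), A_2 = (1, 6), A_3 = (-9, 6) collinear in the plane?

No

A_1A_2 = (6, 1), A_1A_3 = (-4, 1).
det[A_1A_2; A_1A_3] = (6)(1) − (1)(-4) = 10.
The determinant is nonzero, so they are not collinear.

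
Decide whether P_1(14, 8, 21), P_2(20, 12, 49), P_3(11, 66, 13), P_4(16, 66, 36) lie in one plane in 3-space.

Yes

The four points are coplanar iff the 3×3 determinant with rows P_1P_2, P_1P_3, P_1P_4 is zero.
Rows: (6, 4, 28), (-3, 58, -8), (2, 58, 15).
Expanding along the first row: (6)(1334) − (4)(-29) + (28)(-290) = 0.
Zero determinant ⇒ coplanar.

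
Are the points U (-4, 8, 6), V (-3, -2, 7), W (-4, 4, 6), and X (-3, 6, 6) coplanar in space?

No

The four points are coplanar iff the 3×3 determinant with rows UV, UW, UX is zero.
Rows: (1, -10, 1), (0, -4, 0), (1, -2, 0).
Expanding along the first row: (1)(0) − (-10)(0) + (1)(4) = 4.
Nonzero ⇒ not coplanar.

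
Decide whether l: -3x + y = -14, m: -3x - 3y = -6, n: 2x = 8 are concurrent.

Intersecting l and m: solving the 2×2 system gives (x, y) = (4, -2).
Substitute into n: (2)(4) + (0)(-2) = 8.
This equals 8, so (4, -2) lies on all three lines and they are concurrent.

Yes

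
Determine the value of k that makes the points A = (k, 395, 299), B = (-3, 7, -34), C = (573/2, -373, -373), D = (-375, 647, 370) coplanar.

-579/2

Coplanarity ⇔ det[AB; AC; AD] = 0.
Expanding, this is linear in k: (-63440)k + (-18365880) = 0.
So k = -579/2.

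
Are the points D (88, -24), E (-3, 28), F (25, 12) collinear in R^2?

Yes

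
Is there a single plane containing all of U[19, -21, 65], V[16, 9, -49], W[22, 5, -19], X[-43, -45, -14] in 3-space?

With U as base: UV = (-3, 30, -114), UW = (3, 26, -84), UX = (-62, -24, -79).
UW × UX = (-4070, 5445, 1540).
UV · (UW × UX) = 0.
The scalar triple product vanishes, so the four points are coplanar.

Yes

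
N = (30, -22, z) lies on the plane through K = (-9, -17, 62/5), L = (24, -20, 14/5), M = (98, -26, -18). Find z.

-2/5

Coplanarity requires KL · (KM × KN) = 0.
KL = (33, -3, -48/5), KM = (107, -9, -152/5); the triple product is linear in z with coefficient 24 and constant term 48/5.
Setting it to zero: z = -2/5.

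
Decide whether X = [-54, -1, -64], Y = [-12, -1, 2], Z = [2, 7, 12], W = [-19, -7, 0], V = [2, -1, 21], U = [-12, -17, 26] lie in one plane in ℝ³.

No

The plane through X, Y, Z has normal n = XY × XZ = (-528, 504, 336) and equation n·P = 6504.
Checking the remaining points: n·W = 6504, n·V = 5496, n·U = 6504.
Since n·V = 5496 ≠ 6504, V is off the plane and the points are not all coplanar.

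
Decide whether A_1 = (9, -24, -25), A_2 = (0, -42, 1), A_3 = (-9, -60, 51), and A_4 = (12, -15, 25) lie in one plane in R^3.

The four points are coplanar iff the 3×3 determinant with rows A_1A_2, A_1A_3, A_1A_4 is zero.
Rows: (-9, -18, 26), (-18, -36, 76), (3, 9, 50).
Expanding along the first row: (-9)(-2484) − (-18)(-1128) + (26)(-54) = 648.
Nonzero ⇒ not coplanar.

No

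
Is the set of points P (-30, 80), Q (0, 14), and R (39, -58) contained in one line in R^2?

PQ = (30, -66), PR = (69, -138).
If collinear, PR would be a scalar multiple of PQ. But (30)·(-138) ≠ (-66)·(69) (difference 414), so they are not parallel; the points are not collinear.

No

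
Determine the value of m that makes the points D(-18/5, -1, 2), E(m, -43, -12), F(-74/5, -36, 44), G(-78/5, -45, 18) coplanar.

-67/5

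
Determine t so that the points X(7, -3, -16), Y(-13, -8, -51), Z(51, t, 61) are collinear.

Collinearity requires XY × XZ = 0; each component is linear in t.
The x-component gives (35)t + (-280) = 0, so t = 8.
The remaining components then also vanish.

8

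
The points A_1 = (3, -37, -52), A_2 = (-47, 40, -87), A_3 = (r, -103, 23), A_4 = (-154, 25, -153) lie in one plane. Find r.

118

Normal to plane A_1A_2A_4: n = (-5607, 445, 8989); plane equation n·P = -500714.
Requiring n·A_3 = -500714: (-5607)r + (160912) = -500714.
So r = 118.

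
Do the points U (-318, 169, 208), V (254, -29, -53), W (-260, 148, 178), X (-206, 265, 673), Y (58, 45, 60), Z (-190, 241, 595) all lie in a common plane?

The plane through U, V, W has normal n = UV × UW = (459, 2022, -528) and equation n·P = 85932.
Checking the remaining points: n·X = 85932, n·Y = 85932, n·Z = 85932.
All equal 85932, so all 6 points lie in one plane.

Yes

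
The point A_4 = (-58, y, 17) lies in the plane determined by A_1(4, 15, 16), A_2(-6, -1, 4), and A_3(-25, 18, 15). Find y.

A normal to the plane is n = A_1A_2 × A_1A_3 = (52, 338, -494).
A_4 lies in the plane iff n · A_1A_4 = 0.
This gives (338)y + (-8788) = 0, so y = 26.

26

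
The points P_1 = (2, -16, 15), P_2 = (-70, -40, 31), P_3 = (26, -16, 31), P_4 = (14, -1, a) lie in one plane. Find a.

The points are coplanar iff P_1P_2 · (P_1P_3 × P_1P_4) = 0.
Expanding, this is linear in a: (576)a + (9792) = 0.
So a = -17.

-17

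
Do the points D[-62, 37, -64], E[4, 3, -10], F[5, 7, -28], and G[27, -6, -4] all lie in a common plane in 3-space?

A normal to the plane through D, E, F is n = DE × DF = (396, 1242, 298).
The plane has equation n·P = 2330. For G: n·G = 2048.
2048 ≠ 2330, so G is off the plane.

No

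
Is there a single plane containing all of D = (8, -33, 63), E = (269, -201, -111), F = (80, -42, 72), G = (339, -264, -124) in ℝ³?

No

The four points are coplanar iff the 3×3 determinant with rows DE, DF, DG is zero.
Rows: (261, -168, -174), (72, -9, 9), (331, -231, -187).
Expanding along the first row: (261)(3762) − (-168)(-16443) + (-174)(-13653) = 595080.
Nonzero ⇒ not coplanar.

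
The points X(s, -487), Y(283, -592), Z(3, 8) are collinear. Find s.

The three points are collinear iff det[XY; XZ] = 0.
This determinant is linear in s: (-600)s + (140400) = 0, so s = 234.

234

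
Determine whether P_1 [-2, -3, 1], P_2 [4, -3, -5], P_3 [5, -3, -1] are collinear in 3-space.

No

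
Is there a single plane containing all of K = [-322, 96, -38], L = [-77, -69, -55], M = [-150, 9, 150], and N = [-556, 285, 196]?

Yes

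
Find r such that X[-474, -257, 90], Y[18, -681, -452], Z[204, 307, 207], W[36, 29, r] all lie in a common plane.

The points are coplanar iff XY · (XZ × XW) = 0.
Expanding, this is linear in r: (564960)r + (-41807040) = 0.
So r = 74.

74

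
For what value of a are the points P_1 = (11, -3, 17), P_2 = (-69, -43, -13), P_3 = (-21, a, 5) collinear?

-19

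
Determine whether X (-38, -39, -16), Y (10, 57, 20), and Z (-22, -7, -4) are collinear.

XY = (48, 96, 36), XZ = (16, 32, 12).
XY × XZ = (0, 0, 0).
The cross product vanishes, so the three points are collinear.

Yes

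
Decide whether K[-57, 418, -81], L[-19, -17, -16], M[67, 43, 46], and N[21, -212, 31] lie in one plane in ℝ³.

A normal to the plane through K, L, M is n = KL × KM = (-30870, 3234, 39690).
The plane has equation n·P = -103488. For N: n·N = -103488.
Equal, so N lies in the plane and all four are coplanar.

Yes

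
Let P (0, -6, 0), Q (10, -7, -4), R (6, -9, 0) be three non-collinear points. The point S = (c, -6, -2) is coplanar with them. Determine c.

4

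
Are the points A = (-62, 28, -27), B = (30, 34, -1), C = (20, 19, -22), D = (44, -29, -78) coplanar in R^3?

With A as base: AB = (92, 6, 26), AC = (82, -9, 5), AD = (106, -57, -51).
AC × AD = (744, 4712, -3720).
AB · (AC × AD) = 0.
The scalar triple product vanishes, so the four points are coplanar.

Yes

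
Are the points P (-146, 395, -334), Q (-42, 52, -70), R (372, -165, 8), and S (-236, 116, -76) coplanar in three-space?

No

The four points are coplanar iff the 3×3 determinant with rows PQ, PR, PS is zero.
Rows: (104, -343, 264), (518, -560, 342), (-90, -279, 258).
Expanding along the first row: (104)(-49062) − (-343)(164424) + (264)(-194922) = -164424.
Nonzero ⇒ not coplanar.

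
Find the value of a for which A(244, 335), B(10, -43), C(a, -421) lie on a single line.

-224

Collinearity: (C − A) must be parallel to (B − A) = (-234, -378).
Cross-multiplying the components: (a − 244)·(-378) = (-756)·(-234).
Solving gives a = -224.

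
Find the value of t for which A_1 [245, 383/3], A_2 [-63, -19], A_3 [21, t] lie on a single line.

The three points are collinear iff det[A_1A_2; A_1A_3] = 0.
This determinant is linear in t: (-308)t + (6468) = 0, so t = 21.

21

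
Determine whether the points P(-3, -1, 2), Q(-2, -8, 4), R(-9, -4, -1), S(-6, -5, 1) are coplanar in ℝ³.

Yes

A normal to the plane through P, Q, R is n = PQ × PR = (27, -9, -45).
The plane has equation n·X = -162. For S: n·S = -162.
Equal, so S lies in the plane and all four are coplanar.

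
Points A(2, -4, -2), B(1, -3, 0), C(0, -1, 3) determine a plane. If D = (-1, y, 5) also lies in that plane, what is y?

Coplanarity requires AB · (AC × AD) = 0.
AB = (-1, 1, 2), AC = (-2, 3, 5); the triple product is linear in y with coefficient 1 and constant term 0.
Setting it to zero: y = 0.

0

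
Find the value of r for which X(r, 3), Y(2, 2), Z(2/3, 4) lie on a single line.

4/3

The three points are collinear iff det[XY; XZ] = 0.
This determinant is linear in r: (-2)r + (8/3) = 0, so r = 4/3.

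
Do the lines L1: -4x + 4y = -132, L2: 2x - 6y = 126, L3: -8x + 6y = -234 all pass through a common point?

Yes

Intersecting L1 and L2: solving the 2×2 system gives (x, y) = (18, -15).
Substitute into L3: (-8)(18) + (6)(-15) = -234.
This equals -234, so (18, -15) lies on all three lines and they are concurrent.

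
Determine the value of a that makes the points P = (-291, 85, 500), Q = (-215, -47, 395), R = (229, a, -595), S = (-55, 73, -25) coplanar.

-65

Normal to plane PQS: n = (68040, 15120, 30240); plane equation n·X = -3394440.
Requiring n·R = -3394440: (15120)a + (-2411640) = -3394440.
So a = -65.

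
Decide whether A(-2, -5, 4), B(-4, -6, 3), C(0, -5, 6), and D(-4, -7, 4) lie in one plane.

Yes

With A as base: AB = (-2, -1, -1), AC = (2, 0, 2), AD = (-2, -2, 0).
AC × AD = (4, -4, -4).
AB · (AC × AD) = 0.
The scalar triple product vanishes, so the four points are coplanar.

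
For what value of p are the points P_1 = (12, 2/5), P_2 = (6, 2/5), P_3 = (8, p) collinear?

The three points are collinear iff det[P_1P_2; P_1P_3] = 0.
This determinant is linear in p: (-6)p + (12/5) = 0, so p = 2/5.

2/5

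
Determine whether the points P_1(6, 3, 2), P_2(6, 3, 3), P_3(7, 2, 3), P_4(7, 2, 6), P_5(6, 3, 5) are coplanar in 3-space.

The plane through P_1, P_2, P_3 has normal n = P_1P_2 × P_1P_3 = (1, 1, 0) and equation n·P = 9.
Checking the remaining points: n·P_4 = 9, n·P_5 = 9.
All equal 9, so all 5 points lie in one plane.

Yes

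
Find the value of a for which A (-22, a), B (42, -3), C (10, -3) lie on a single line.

Collinearity: (A − B) must be parallel to (C − B) = (-32, 0).
Cross-multiplying the components: (a − (-3))·(-32) = (-64)·(0).
Solving gives a = -3.

-3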